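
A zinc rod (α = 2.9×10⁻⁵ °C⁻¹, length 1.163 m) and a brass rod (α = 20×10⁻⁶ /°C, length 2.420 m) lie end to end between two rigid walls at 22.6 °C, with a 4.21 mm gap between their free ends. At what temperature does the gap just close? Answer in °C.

Gap closes when ΔL₁ + ΔL₂ = 4.21 mm = 4.21×10⁻³ m
(α₁L₁ + α₂L₂)ΔT = g
α₁L₁ + α₂L₂ = 2.9×10⁻⁵×1.163 + 20×10⁻⁶×2.420 = 8.2127×10⁻⁵ m/K
ΔT = 4.21×10⁻³ / 8.2127×10⁻⁵ = 51.262 K
T = 22.6 + 51.262 = 73.862 °C

T = 73.9 °C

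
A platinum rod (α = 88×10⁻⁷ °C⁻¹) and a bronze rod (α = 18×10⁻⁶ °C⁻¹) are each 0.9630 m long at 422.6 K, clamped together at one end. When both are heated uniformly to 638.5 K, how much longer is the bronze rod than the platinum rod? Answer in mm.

1.91 mm

ΔT = 215.9 K
platinum: ΔL = 88×10⁻⁷ × 0.9630 m × 215.9 = 1.8296×10⁻³ m = 1.8296 mm
bronze: ΔL = 18×10⁻⁶ × 0.9630 m × 215.9 = 3.7424×10⁻³ m = 3.7424 mm
difference = 3.7424 − 1.8296 = 1.9128 mm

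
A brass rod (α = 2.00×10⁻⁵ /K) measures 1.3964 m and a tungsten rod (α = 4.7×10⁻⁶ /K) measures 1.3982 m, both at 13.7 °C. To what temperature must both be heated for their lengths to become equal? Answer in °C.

T = 97.98 °C

L₁(1 + α₁ΔT) = L₂(1 + α₂ΔT) ⇒ ΔT = (L₂ − L₁)/(α₁L₁ − α₂L₂)
L₂ − L₁ = 1.3982 − 1.3964 = 1.80×10⁻³ m
α₁L₁ − α₂L₂ = 2.00×10⁻⁵×1.3964 − 4.7×10⁻⁶×1.3982 = 2.135646×10⁻⁵ m/K
ΔT = 1.80×10⁻³ / 2.135646×10⁻⁵ = 84.2836 K
T = 13.7 + 84.2836 = 97.9836 °C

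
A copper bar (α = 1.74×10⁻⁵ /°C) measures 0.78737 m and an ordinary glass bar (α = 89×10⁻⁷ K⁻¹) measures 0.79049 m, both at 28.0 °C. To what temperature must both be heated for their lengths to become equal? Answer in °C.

T = 496.1 °C

L₁(1 + α₁ΔT) = L₂(1 + α₂ΔT) ⇒ ΔT = (L₂ − L₁)/(α₁L₁ − α₂L₂)
L₂ − L₁ = 0.79049 − 0.78737 = 3.12×10⁻³ m
α₁L₁ − α₂L₂ = 1.74×10⁻⁵×0.78737 − 89×10⁻⁷×0.79049 = 6.664877×10⁻⁶ m/K
ΔT = 3.12×10⁻³ / 6.664877×10⁻⁶ = 468.126 K
T = 28.0 + 468.126 = 496.126 °C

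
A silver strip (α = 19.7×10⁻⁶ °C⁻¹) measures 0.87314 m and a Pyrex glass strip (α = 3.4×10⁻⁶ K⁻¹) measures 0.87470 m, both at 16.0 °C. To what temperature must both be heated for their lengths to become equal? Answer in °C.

T = 125.7 °C

L₁(1 + α₁ΔT) = L₂(1 + α₂ΔT) ⇒ ΔT = (L₂ − L₁)/(α₁L₁ − α₂L₂)
L₂ − L₁ = 0.87470 − 0.87314 = 1.56×10⁻³ m
α₁L₁ − α₂L₂ = 19.7×10⁻⁶×0.87314 − 3.4×10⁻⁶×0.87470 = 1.4226878×10⁻⁵ m/K
ΔT = 1.56×10⁻³ / 1.4226878×10⁻⁵ = 109.652 K
T = 16.0 + 109.652 = 125.652 °C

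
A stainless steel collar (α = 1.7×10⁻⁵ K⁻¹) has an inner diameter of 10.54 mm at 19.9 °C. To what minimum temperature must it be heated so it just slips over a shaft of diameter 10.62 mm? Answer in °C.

Required Δd = 10.62 − 10.54 = 0.08 mm
Δd = αd₀ΔT ⇒ ΔT = Δd/(αd₀) = 0.08 / (1.7×10⁻⁵ × 10.54) = 446.48 K
T_min = 19.9 + 446.48 = 466.38 °C

T = 466 °C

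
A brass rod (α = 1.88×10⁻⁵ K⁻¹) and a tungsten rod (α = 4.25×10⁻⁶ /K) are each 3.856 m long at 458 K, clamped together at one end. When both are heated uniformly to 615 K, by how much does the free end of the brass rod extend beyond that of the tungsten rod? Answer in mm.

ΔT = 157 K
brass: ΔL = 1.88×10⁻⁵ × 3.856 m × 157 = 1.1381×10⁻² m = 11.381 mm
tungsten: ΔL = 4.25×10⁻⁶ × 3.856 m × 157 = 2.5729×10⁻³ m = 2.5729 mm
difference = 11.381 − 2.5729 = 8.8081 mm

8.81 mm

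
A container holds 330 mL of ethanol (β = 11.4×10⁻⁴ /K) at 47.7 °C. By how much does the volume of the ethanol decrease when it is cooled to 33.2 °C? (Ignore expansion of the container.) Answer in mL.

ΔV = 5.45 mL

|ΔT| = |33.2 − 47.7| = 14.5 K
ΔV = βV₀ΔT = (11.4×10⁻⁴)(330)(14.5) = 5.45 mL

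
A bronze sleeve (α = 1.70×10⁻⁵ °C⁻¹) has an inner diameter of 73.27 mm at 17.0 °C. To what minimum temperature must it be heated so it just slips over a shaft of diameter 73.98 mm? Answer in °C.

T = 587 °C

Required Δd = 73.98 − 73.27 = 0.71 mm
Δd = αd₀ΔT ⇒ ΔT = Δd/(αd₀) = 0.71 / (1.70×10⁻⁵ × 73.27) = 570.01 K
T_min = 17.0 + 570.01 = 587.01 °C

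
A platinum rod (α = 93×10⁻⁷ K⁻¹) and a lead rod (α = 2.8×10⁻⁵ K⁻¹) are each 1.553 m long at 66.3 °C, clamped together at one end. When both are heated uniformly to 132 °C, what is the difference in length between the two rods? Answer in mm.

1.91 mm

ΔT = 65.7 K
platinum: ΔL = 93×10⁻⁷ × 1.553 m × 65.7 = 9.4890×10⁻⁴ m = 0.94890 mm
lead: ΔL = 2.8×10⁻⁵ × 1.553 m × 65.7 = 2.8569×10⁻³ m = 2.8569 mm
difference = 2.8569 − 0.94890 = 1.9080 mm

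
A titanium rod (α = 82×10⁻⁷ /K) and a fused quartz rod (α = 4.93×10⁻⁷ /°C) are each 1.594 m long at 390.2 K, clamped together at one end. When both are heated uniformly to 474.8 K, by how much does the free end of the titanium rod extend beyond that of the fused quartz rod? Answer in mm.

ΔT = 84.6 K
titanium: ΔL = 82×10⁻⁷ × 1.594 m × 84.6 = 1.1058×10⁻³ m = 1.1058 mm
fused quartz: ΔL = 4.93×10⁻⁷ × 1.594 m × 84.6 = 6.6482×10⁻⁵ m = 0.066482 mm
difference = 1.1058 − 0.066482 = 1.039318 mm

1.04 mm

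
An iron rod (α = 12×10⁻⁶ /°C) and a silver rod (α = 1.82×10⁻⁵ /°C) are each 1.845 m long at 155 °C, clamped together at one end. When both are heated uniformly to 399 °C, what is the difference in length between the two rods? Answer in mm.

ΔT = 244 K
iron: ΔL = 12×10⁻⁶ × 1.845 m × 244 = 5.4022×10⁻³ m = 5.4022 mm
silver: ΔL = 1.82×10⁻⁵ × 1.845 m × 244 = 8.1933×10⁻³ m = 8.1933 mm
difference = 8.1933 − 5.4022 = 2.7911 mm

2.79 mm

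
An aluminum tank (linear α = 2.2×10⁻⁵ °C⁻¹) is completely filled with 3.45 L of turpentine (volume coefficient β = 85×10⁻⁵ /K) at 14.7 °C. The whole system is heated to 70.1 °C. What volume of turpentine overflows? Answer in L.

The tank also expands: β_container ≈ 3α = 6.6×10⁻⁵ /K
Net overflow = V₀(β_liq − 3α_cont)ΔT
β − 3α = 8.50×10⁻⁴ − 6.6×10⁻⁵ = 7.84×10⁻⁴ /K; ΔT = 55.4 K
ΔV = 3.45 × 7.84×10⁻⁴ × 55.4 = 0.150 L

0.150 L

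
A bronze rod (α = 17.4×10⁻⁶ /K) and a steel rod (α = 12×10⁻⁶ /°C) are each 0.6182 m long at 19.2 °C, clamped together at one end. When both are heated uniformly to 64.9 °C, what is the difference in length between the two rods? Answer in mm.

ΔT = 45.7 K
bronze: ΔL = 17.4×10⁻⁶ × 0.6182 m × 45.7 = 4.9158×10⁻⁴ m = 0.49158 mm
steel: ΔL = 12×10⁻⁶ × 0.6182 m × 45.7 = 3.3902×10⁻⁴ m = 0.33902 mm
difference = 0.49158 − 0.33902 = 0.15256 mm

0.153 mm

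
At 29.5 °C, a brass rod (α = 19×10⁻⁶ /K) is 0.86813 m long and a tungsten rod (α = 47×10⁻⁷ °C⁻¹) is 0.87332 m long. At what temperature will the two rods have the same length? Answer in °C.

L₁(1 + α₁ΔT) = L₂(1 + α₂ΔT) ⇒ ΔT = (L₂ − L₁)/(α₁L₁ − α₂L₂)
L₂ − L₁ = 0.87332 − 0.86813 = 5.19×10⁻³ m
α₁L₁ − α₂L₂ = 19×10⁻⁶×0.86813 − 47×10⁻⁷×0.87332 = 1.2389866×10⁻⁵ m/K
ΔT = 5.19×10⁻³ / 1.2389866×10⁻⁵ = 418.891 K
T = 29.5 + 418.891 = 448.391 °C

T = 448.4 °C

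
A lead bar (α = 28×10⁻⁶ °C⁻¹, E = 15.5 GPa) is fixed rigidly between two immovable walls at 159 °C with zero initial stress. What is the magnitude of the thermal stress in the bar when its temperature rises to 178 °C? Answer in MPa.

Fully constrained: the free strain ε = αΔT is blocked, so σ = Eε = EαΔT.
|ΔT| = 19 K
σ = 15.5×10⁹ × 28×10⁻⁶ × 19 = 8.25×10⁶ Pa

σ = 8.25 MPa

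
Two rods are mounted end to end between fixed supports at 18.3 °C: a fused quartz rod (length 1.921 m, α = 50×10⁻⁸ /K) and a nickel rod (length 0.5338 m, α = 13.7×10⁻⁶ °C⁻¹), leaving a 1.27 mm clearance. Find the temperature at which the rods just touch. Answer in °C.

T = 172 °C

Gap closes when ΔL₁ + ΔL₂ = 1.27 mm = 1.27×10⁻³ m
(α₁L₁ + α₂L₂)ΔT = g
α₁L₁ + α₂L₂ = 50×10⁻⁸×1.921 + 13.7×10⁻⁶×0.5338 = 8.27356×10⁻⁶ m/K
ΔT = 1.27×10⁻³ / 8.27356×10⁻⁶ = 153.50 K
T = 18.3 + 153.50 = 171.80 °C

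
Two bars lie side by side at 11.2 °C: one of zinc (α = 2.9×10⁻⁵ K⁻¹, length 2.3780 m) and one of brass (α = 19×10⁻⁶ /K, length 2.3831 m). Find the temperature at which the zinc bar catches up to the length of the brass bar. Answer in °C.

L₁(1 + α₁ΔT) = L₂(1 + α₂ΔT) ⇒ ΔT = (L₂ − L₁)/(α₁L₁ − α₂L₂)
L₂ − L₁ = 2.3831 − 2.3780 = 5.10×10⁻³ m
α₁L₁ − α₂L₂ = 2.9×10⁻⁵×2.3780 − 19×10⁻⁶×2.3831 = 2.36831×10⁻⁵ m/K
ΔT = 5.10×10⁻³ / 2.36831×10⁻⁵ = 215.343 K
T = 11.2 + 215.343 = 226.543 °C

T = 226.5 °C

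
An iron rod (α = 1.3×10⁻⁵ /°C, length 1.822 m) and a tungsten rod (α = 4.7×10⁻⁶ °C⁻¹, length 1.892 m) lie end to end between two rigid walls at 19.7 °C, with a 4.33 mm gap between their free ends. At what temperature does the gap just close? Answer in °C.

T = 153 °C

Gap closes when ΔL₁ + ΔL₂ = 4.33 mm = 4.33×10⁻³ m
(α₁L₁ + α₂L₂)ΔT = g
α₁L₁ + α₂L₂ = 1.3×10⁻⁵×1.822 + 4.7×10⁻⁶×1.892 = 3.25784×10⁻⁵ m/K
ΔT = 4.33×10⁻³ / 3.25784×10⁻⁵ = 132.91 K
T = 19.7 + 132.91 = 152.61 °C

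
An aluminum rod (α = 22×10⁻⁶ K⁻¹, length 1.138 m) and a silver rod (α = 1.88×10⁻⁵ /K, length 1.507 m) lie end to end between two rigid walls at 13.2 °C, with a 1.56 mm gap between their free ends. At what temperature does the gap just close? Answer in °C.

T = 42.4 °C

α₁L₁ = 2.5036×10⁻⁵ m/K, α₂L₂ = 2.83316×10⁻⁵ m/K → total 5.33676×10⁻⁵ m/K
ΔT = g/(α₁L₁+α₂L₂) = 1.56×10⁻³ / 5.33676×10⁻⁵ = 29.231 K
T = 13.2 + 29.231 = 42.431 °C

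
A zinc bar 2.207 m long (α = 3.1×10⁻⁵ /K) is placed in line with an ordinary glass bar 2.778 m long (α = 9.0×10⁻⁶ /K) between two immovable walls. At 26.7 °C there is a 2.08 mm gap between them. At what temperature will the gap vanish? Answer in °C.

T = 49.0 °C

α₁L₁ = 6.8417×10⁻⁵ m/K, α₂L₂ = 2.5002×10⁻⁵ m/K → total 9.3419×10⁻⁵ m/K
ΔT = g/(α₁L₁+α₂L₂) = 2.08×10⁻³ / 9.3419×10⁻⁵ = 22.265 K
T = 26.7 + 22.265 = 48.965 °C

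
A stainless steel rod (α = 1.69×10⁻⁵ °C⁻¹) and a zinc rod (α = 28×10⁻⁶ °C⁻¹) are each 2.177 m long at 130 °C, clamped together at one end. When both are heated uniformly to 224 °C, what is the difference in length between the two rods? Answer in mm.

ΔT = 94 K
stainless steel: ΔL = 1.69×10⁻⁵ × 2.177 m × 94 = 3.4584×10⁻³ m = 3.4584 mm
zinc: ΔL = 28×10⁻⁶ × 2.177 m × 94 = 5.7299×10⁻³ m = 5.7299 mm
difference = 5.7299 − 3.4584 = 2.2715 mm

2.27 mm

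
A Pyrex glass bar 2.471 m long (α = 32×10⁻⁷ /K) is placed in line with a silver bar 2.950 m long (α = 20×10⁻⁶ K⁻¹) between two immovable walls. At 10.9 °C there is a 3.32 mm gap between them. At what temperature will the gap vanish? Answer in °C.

T = 60.5 °C

α₁L₁ = 7.9072×10⁻⁶ m/K, α₂L₂ = 5.900×10⁻⁵ m/K → total 6.69072×10⁻⁵ m/K
ΔT = g/(α₁L₁+α₂L₂) = 3.32×10⁻³ / 6.69072×10⁻⁵ = 49.621 K
T = 10.9 + 49.621 = 60.521 °C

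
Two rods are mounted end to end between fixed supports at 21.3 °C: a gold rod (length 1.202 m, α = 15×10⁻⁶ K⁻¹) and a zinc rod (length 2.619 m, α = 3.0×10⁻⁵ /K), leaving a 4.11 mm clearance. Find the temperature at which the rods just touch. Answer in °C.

T = 63.8 °C

Gap closes when ΔL₁ + ΔL₂ = 4.11 mm = 4.11×10⁻³ m
(α₁L₁ + α₂L₂)ΔT = g
α₁L₁ + α₂L₂ = 15×10⁻⁶×1.202 + 3.0×10⁻⁵×2.619 = 9.66×10⁻⁵ m/K
ΔT = 4.11×10⁻³ / 9.66×10⁻⁵ = 42.547 K
T = 21.3 + 42.547 = 63.847 °C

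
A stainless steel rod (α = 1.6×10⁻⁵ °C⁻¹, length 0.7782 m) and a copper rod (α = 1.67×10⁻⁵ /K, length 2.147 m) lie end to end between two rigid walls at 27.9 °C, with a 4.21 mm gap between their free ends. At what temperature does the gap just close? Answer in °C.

α₁L₁ = 1.24512×10⁻⁵ m/K, α₂L₂ = 3.58549×10⁻⁵ m/K → total 4.83061×10⁻⁵ m/K
ΔT = g/(α₁L₁+α₂L₂) = 4.21×10⁻³ / 4.83061×10⁻⁵ = 87.15 K
T = 27.9 + 87.15 = 115.05 °C

T = 115 °C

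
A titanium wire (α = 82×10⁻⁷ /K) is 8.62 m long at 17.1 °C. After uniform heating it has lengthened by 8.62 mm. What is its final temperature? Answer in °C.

T = 139 °C

ΔL = αL₀ΔT ⇒ ΔT = ΔL / (αL₀)
ΔT = 8.62×10⁻³ m / (82×10⁻⁷ × 8.62 m) = 121.95 K
T = 17.1 + 121.95 = 139.05 °C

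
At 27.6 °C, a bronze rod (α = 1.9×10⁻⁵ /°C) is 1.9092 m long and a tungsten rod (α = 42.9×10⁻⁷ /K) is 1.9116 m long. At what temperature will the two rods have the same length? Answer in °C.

L₁(1 + α₁ΔT) = L₂(1 + α₂ΔT) ⇒ ΔT = (L₂ − L₁)/(α₁L₁ − α₂L₂)
L₂ − L₁ = 1.9116 − 1.9092 = 2.40×10⁻³ m
α₁L₁ − α₂L₂ = 1.9×10⁻⁵×1.9092 − 42.9×10⁻⁷×1.9116 = 2.8074036×10⁻⁵ m/K
ΔT = 2.40×10⁻³ / 2.8074036×10⁻⁵ = 85.488 K
T = 27.6 + 85.488 = 113.088 °C

T = 113.1 °C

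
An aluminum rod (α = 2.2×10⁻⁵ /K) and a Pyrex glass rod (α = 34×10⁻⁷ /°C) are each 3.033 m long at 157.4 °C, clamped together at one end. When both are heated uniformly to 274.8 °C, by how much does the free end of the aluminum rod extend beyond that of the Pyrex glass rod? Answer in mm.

6.62 mm

ΔT = 117.4 K
aluminum: ΔL = 2.2×10⁻⁵ × 3.033 m × 117.4 = 7.8336×10⁻³ m = 7.8336 mm
Pyrex glass: ΔL = 34×10⁻⁷ × 3.033 m × 117.4 = 1.2107×10⁻³ m = 1.2107 mm
difference = 7.8336 − 1.2107 = 6.6229 mm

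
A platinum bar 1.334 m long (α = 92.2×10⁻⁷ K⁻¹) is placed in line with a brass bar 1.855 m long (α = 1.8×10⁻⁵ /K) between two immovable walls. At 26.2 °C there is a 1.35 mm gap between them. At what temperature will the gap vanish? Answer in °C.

T = 55.7 °C

α₁L₁ = 1.229948×10⁻⁵ m/K, α₂L₂ = 3.339×10⁻⁵ m/K → total 4.568948×10⁻⁵ m/K
ΔT = g/(α₁L₁+α₂L₂) = 1.35×10⁻³ / 4.568948×10⁻⁵ = 29.547 K
T = 26.2 + 29.547 = 55.747 °C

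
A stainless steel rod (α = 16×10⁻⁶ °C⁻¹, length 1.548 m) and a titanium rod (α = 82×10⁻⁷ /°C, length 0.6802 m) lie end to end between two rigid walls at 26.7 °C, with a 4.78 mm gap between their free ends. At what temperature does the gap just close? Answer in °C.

α₁L₁ = 2.4768×10⁻⁵ m/K, α₂L₂ = 5.57764×10⁻⁶ m/K → total 3.034564×10⁻⁵ m/K
ΔT = g/(α₁L₁+α₂L₂) = 4.78×10⁻³ / 3.034564×10⁻⁵ = 157.52 K
T = 26.7 + 157.52 = 184.22 °C

T = 184 °C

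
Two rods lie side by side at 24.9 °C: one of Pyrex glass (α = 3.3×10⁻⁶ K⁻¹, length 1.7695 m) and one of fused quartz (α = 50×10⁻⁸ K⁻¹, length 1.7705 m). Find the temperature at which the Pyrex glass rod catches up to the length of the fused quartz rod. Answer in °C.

T = 226.8 °C

Equal length when α₁L₁ΔT − α₂L₂ΔT = L₂ − L₁ = 1.00×10⁻³ m
α₁L₁ = 5.83935×10⁻⁶, α₂L₂ = 8.8525×10⁻⁷ → Δ(αL) = 4.9541×10⁻⁶ m/K
ΔT = 1.00×10⁻³ / 4.9541×10⁻⁶ = 201.853 K, so T = 24.9 + 201.853 = 226.753 °C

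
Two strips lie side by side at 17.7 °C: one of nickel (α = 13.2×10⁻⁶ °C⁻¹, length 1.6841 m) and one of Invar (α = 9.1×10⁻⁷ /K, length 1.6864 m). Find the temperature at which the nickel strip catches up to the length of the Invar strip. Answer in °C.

Equal length when α₁L₁ΔT − α₂L₂ΔT = L₂ − L₁ = 2.30×10⁻³ m
α₁L₁ = 2.223012×10⁻⁵, α₂L₂ = 1.534624×10⁻⁶ → Δ(αL) = 2.0695496×10⁻⁵ m/K
ΔT = 2.30×10⁻³ / 2.0695496×10⁻⁵ = 111.135 K, so T = 17.7 + 111.135 = 128.835 °C

T = 128.8 °C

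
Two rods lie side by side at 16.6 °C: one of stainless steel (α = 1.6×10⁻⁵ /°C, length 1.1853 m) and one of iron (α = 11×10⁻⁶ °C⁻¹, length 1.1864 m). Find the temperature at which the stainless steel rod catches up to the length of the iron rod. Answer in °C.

T = 202.6 °C

Equal length when α₁L₁ΔT − α₂L₂ΔT = L₂ − L₁ = 1.10×10⁻³ m
α₁L₁ = 1.89648×10⁻⁵, α₂L₂ = 1.30504×10⁻⁵ → Δ(αL) = 5.9144×10⁻⁶ m/K
ΔT = 1.10×10⁻³ / 5.9144×10⁻⁶ = 185.987 K, so T = 16.6 + 185.987 = 202.587 °C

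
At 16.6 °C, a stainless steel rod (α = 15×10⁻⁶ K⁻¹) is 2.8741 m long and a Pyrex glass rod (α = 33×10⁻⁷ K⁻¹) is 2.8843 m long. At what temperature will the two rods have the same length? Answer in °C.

T = 320.2 °C

Equal length when α₁L₁ΔT − α₂L₂ΔT = L₂ − L₁ = 1.02×10⁻² m
α₁L₁ = 4.31115×10⁻⁵, α₂L₂ = 9.51819×10⁻⁶ → Δ(αL) = 3.359331×10⁻⁵ m/K
ΔT = 1.02×10⁻² / 3.359331×10⁻⁵ = 303.632 K, so T = 16.6 + 303.632 = 320.232 °C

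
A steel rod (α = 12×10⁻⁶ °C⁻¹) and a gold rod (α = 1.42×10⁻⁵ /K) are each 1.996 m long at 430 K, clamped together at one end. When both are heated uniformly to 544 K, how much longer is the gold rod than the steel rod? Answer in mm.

ΔT = 114 K
steel: ΔL = 12×10⁻⁶ × 1.996 m × 114 = 2.7305×10⁻³ m = 2.7305 mm
gold: ΔL = 1.42×10⁻⁵ × 1.996 m × 114 = 3.2311×10⁻³ m = 3.2311 mm
difference = 3.2311 − 2.7305 = 0.5006 mm

0.501 mm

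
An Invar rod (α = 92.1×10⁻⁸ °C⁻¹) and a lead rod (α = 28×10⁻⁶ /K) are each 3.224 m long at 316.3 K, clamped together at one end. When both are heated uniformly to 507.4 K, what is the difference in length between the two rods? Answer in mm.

ΔT = 191.1 K
Invar: ΔL = 92.1×10⁻⁸ × 3.224 m × 191.1 = 5.6743×10⁻⁴ m = 0.56743 mm
lead: ΔL = 28×10⁻⁶ × 3.224 m × 191.1 = 1.7251×10⁻² m = 17.251 mm
difference = 17.251 − 0.56743 = 16.68357 mm

16.7 mm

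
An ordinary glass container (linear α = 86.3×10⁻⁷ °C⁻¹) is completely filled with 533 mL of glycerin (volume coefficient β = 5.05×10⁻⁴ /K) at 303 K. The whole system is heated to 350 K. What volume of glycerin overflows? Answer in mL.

12.0 mL

The container also expands: β_container ≈ 3α = 2.589×10⁻⁵ /K
Net overflow = V₀(β_liq − 3α_cont)ΔT
β − 3α = 5.05×10⁻⁴ − 2.589×10⁻⁵ = 4.7911×10⁻⁴ /K; ΔT = 47 K
ΔV = 533 × 4.7911×10⁻⁴ × 47 = 12.0 mL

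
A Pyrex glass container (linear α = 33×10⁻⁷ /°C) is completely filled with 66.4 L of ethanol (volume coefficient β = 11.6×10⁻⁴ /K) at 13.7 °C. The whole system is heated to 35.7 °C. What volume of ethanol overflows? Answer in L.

The container also expands: β_container ≈ 3α = 9.9×10⁻⁶ /K
Net overflow = V₀(β_liq − 3α_cont)ΔT
β − 3α = 1.16×10⁻³ − 9.9×10⁻⁶ = 1.1501×10⁻³ /K; ΔT = 22.0 K
ΔV = 66.4 × 1.1501×10⁻³ × 22.0 = 1.68 L

1.68 L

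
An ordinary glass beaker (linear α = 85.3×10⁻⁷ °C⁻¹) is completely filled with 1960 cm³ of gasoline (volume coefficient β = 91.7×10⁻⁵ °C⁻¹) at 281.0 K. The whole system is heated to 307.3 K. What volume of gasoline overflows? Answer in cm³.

46.0 cm³

The beaker also expands: β_container ≈ 3α = 2.559×10⁻⁵ /K
Net overflow = V₀(β_liq − 3α_cont)ΔT
β − 3α = 9.17×10⁻⁴ − 2.559×10⁻⁵ = 8.9141×10⁻⁴ /K; ΔT = 26.3 K
ΔV = 1960 × 8.9141×10⁻⁴ × 26.3 = 46.0 cm³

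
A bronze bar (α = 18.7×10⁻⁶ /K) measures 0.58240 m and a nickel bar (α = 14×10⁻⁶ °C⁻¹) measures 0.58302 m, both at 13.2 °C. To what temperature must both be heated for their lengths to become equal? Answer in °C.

T = 240.4 °C

L₁(1 + α₁ΔT) = L₂(1 + α₂ΔT) ⇒ ΔT = (L₂ − L₁)/(α₁L₁ − α₂L₂)
L₂ − L₁ = 0.58302 − 0.58240 = 6.20×10⁻⁴ m
α₁L₁ − α₂L₂ = 18.7×10⁻⁶×0.58240 − 14×10⁻⁶×0.58302 = 2.7286×10⁻⁶ m/K
ΔT = 6.20×10⁻⁴ / 2.7286×10⁻⁶ = 227.223 K
T = 13.2 + 227.223 = 240.423 °C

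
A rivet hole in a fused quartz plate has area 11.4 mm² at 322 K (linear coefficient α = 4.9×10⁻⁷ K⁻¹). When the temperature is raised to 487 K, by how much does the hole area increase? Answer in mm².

Area coefficient ≈ 2α; |ΔT| = 165 K
ΔA = 2αA₀ΔT = 2(4.9×10⁻⁷)(11.4)(165) = 1.84×10⁻³ mm²

ΔA = 0.00184 mm²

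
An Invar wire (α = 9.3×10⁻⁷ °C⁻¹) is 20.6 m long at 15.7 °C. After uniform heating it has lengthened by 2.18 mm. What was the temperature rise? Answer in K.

ΔT = 114 K

ΔL = αL₀ΔT ⇒ ΔT = ΔL / (αL₀)
ΔT = 2.18×10⁻³ m / (9.3×10⁻⁷ × 20.6 m) = 113.79 K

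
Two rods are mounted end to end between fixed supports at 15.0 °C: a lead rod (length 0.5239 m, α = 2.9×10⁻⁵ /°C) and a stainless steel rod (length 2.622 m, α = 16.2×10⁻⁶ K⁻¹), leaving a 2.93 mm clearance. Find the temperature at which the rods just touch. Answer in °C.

Gap closes when ΔL₁ + ΔL₂ = 2.93 mm = 2.93×10⁻³ m
(α₁L₁ + α₂L₂)ΔT = g
α₁L₁ + α₂L₂ = 2.9×10⁻⁵×0.5239 + 16.2×10⁻⁶×2.622 = 5.76695×10⁻⁵ m/K
ΔT = 2.93×10⁻³ / 5.76695×10⁻⁵ = 50.807 K
T = 15.0 + 50.807 = 65.807 °C

T = 65.8 °C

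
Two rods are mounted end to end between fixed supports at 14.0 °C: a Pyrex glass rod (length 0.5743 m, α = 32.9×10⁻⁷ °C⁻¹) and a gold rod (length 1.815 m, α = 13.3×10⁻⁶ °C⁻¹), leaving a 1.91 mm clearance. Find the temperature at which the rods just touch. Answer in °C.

Gap closes when ΔL₁ + ΔL₂ = 1.91 mm = 1.91×10⁻³ m
(α₁L₁ + α₂L₂)ΔT = g
α₁L₁ + α₂L₂ = 32.9×10⁻⁷×0.5743 + 13.3×10⁻⁶×1.815 = 2.6028947×10⁻⁵ m/K
ΔT = 1.91×10⁻³ / 2.6028947×10⁻⁵ = 73.380 K
T = 14.0 + 73.380 = 87.380 °C

T = 87.4 °C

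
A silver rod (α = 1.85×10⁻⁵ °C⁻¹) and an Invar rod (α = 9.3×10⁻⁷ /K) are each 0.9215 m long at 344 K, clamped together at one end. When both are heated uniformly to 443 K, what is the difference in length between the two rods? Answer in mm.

1.60 mm

ΔT = 99 K
silver: ΔL = 1.85×10⁻⁵ × 0.9215 m × 99 = 1.6877×10⁻³ m = 1.6877 mm
Invar: ΔL = 9.3×10⁻⁷ × 0.9215 m × 99 = 8.4843×10⁻⁵ m = 0.084843 mm
difference = 1.6877 − 0.084843 = 1.602857 mm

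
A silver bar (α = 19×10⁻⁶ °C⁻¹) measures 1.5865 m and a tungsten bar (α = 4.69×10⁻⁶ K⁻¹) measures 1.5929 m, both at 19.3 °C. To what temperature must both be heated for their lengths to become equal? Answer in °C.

T = 301.6 °C

Equal length when α₁L₁ΔT − α₂L₂ΔT = L₂ − L₁ = 6.40×10⁻³ m
α₁L₁ = 3.01435×10⁻⁵, α₂L₂ = 7.470701×10⁻⁶ → Δ(αL) = 2.2672799×10⁻⁵ m/K
ΔT = 6.40×10⁻³ / 2.2672799×10⁻⁵ = 282.277 K, so T = 19.3 + 282.277 = 301.577 °C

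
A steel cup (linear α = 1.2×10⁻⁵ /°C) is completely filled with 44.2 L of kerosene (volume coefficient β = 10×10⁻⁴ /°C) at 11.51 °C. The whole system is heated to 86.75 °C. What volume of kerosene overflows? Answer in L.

The cup also expands: β_container ≈ 3α = 3.6×10⁻⁵ /K
Net overflow = V₀(β_liq − 3α_cont)ΔT
β − 3α = 1.00×10⁻³ − 3.6×10⁻⁵ = 9.64×10⁻⁴ /K; ΔT = 75.24 K
ΔV = 44.2 × 9.64×10⁻⁴ × 75.24 = 3.21 L

3.21 L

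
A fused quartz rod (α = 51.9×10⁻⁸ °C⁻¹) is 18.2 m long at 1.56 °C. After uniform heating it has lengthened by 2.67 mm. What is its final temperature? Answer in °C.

T = 284 °C

ΔL = αL₀ΔT ⇒ ΔT = ΔL / (αL₀)
ΔT = 2.67×10⁻³ m / (51.9×10⁻⁸ × 18.2 m) = 282.67 K
T = 1.56 + 282.67 = 284.23 °C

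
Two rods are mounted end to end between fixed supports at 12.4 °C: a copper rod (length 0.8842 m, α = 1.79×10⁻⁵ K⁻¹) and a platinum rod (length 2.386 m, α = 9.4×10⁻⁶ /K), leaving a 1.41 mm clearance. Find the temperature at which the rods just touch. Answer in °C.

Gap closes when ΔL₁ + ΔL₂ = 1.41 mm = 1.41×10⁻³ m
(α₁L₁ + α₂L₂)ΔT = g
α₁L₁ + α₂L₂ = 1.79×10⁻⁵×0.8842 + 9.4×10⁻⁶×2.386 = 3.825558×10⁻⁵ m/K
ΔT = 1.41×10⁻³ / 3.825558×10⁻⁵ = 36.857 K
T = 12.4 + 36.857 = 49.257 °C

T = 49.3 °C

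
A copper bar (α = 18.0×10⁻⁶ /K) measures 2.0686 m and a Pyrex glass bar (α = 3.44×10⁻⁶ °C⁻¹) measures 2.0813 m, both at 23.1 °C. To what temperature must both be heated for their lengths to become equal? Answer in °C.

Equal length when α₁L₁ΔT − α₂L₂ΔT = L₂ − L₁ = 1.27×10⁻² m
α₁L₁ = 3.72348×10⁻⁵, α₂L₂ = 7.159672×10⁻⁶ → Δ(αL) = 3.0075128×10⁻⁵ m/K
ΔT = 1.27×10⁻² / 3.0075128×10⁻⁵ = 422.276 K, so T = 23.1 + 422.276 = 445.376 °C

T = 445.4 °C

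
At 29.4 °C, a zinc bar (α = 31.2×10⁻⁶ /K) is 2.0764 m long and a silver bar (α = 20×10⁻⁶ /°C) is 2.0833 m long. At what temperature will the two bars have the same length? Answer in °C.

Equal length when α₁L₁ΔT − α₂L₂ΔT = L₂ − L₁ = 6.90×10⁻³ m
α₁L₁ = 6.478368×10⁻⁵, α₂L₂ = 4.1666×10⁻⁵ → Δ(αL) = 2.311768×10⁻⁵ m/K
ΔT = 6.90×10⁻³ / 2.311768×10⁻⁵ = 298.473 K, so T = 29.4 + 298.473 = 327.873 °C

T = 327.9 °C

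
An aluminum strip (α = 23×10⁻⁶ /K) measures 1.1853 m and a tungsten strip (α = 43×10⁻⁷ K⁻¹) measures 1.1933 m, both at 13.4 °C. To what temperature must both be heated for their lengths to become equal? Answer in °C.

L₁(1 + α₁ΔT) = L₂(1 + α₂ΔT) ⇒ ΔT = (L₂ − L₁)/(α₁L₁ − α₂L₂)
L₂ − L₁ = 1.1933 − 1.1853 = 8.00×10⁻³ m
α₁L₁ − α₂L₂ = 23×10⁻⁶×1.1853 − 43×10⁻⁷×1.1933 = 2.213071×10⁻⁵ m/K
ΔT = 8.00×10⁻³ / 2.213071×10⁻⁵ = 361.489 K
T = 13.4 + 361.489 = 374.889 °C

T = 374.9 °C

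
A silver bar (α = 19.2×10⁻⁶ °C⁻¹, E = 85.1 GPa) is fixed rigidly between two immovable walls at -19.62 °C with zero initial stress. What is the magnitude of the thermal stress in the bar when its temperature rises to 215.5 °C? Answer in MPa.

Fully constrained: the free strain ε = αΔT is blocked, so σ = Eε = EαΔT.
|ΔT| = 235.12 K
σ = 85.1×10⁹ × 19.2×10⁻⁶ × 235.12 = 3.84×10⁸ Pa

σ = 384 MPa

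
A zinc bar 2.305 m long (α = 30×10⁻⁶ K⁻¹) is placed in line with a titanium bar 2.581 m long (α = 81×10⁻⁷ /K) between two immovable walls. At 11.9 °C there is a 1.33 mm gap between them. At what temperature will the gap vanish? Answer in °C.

α₁L₁ = 6.915×10⁻⁵ m/K, α₂L₂ = 2.09061×10⁻⁵ m/K → total 9.00561×10⁻⁵ m/K
ΔT = g/(α₁L₁+α₂L₂) = 1.33×10⁻³ / 9.00561×10⁻⁵ = 14.769 K
T = 11.9 + 14.769 = 26.669 °C

T = 26.7 °C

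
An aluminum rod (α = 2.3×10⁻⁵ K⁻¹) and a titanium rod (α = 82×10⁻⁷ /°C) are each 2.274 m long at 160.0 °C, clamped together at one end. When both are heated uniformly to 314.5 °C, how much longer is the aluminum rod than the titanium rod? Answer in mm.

5.20 mm

ΔT = 154.5 K
aluminum: ΔL = 2.3×10⁻⁵ × 2.274 m × 154.5 = 8.0807×10⁻³ m = 8.0807 mm
titanium: ΔL = 82×10⁻⁷ × 2.274 m × 154.5 = 2.8809×10⁻³ m = 2.8809 mm
difference = 8.0807 − 2.8809 = 5.1998 mm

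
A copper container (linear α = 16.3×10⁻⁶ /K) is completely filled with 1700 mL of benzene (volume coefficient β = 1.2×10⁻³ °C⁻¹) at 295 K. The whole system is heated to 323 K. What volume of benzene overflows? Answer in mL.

54.8 mL

The container also expands: β_container ≈ 3α = 4.89×10⁻⁵ /K
Net overflow = V₀(β_liq − 3α_cont)ΔT
β − 3α = 1.20×10⁻³ − 4.89×10⁻⁵ = 1.1511×10⁻³ /K; ΔT = 28 K
ΔV = 1700 × 1.1511×10⁻³ × 28 = 54.8 mL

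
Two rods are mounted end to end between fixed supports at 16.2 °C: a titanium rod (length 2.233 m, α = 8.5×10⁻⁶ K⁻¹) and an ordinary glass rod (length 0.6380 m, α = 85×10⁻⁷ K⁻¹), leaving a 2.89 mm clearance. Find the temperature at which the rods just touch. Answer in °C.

Gap closes when ΔL₁ + ΔL₂ = 2.89 mm = 2.89×10⁻³ m
(α₁L₁ + α₂L₂)ΔT = g
α₁L₁ + α₂L₂ = 8.5×10⁻⁶×2.233 + 85×10⁻⁷×0.6380 = 2.44035×10⁻⁵ m/K
ΔT = 2.89×10⁻³ / 2.44035×10⁻⁵ = 118.43 K
T = 16.2 + 118.43 = 134.63 °C

T = 135 °C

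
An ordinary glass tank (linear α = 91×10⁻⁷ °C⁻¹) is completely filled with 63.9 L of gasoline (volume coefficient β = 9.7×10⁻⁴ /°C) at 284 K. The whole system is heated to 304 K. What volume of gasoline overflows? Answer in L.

The tank also expands: β_container ≈ 3α = 2.73×10⁻⁵ /K
Net overflow = V₀(β_liq − 3α_cont)ΔT
β − 3α = 9.70×10⁻⁴ − 2.73×10⁻⁵ = 9.427×10⁻⁴ /K; ΔT = 20 K
ΔV = 63.9 × 9.427×10⁻⁴ × 20 = 1.20 L

1.20 L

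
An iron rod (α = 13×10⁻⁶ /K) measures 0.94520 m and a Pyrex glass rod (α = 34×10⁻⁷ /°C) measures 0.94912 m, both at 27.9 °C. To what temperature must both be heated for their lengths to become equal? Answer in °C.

T = 460.5 °C

Equal length when α₁L₁ΔT − α₂L₂ΔT = L₂ − L₁ = 3.92×10⁻³ m
α₁L₁ = 1.22876×10⁻⁵, α₂L₂ = 3.227008×10⁻⁶ → Δ(αL) = 9.060592×10⁻⁶ m/K
ΔT = 3.92×10⁻³ / 9.060592×10⁻⁶ = 432.643 K, so T = 27.9 + 432.643 = 460.543 °C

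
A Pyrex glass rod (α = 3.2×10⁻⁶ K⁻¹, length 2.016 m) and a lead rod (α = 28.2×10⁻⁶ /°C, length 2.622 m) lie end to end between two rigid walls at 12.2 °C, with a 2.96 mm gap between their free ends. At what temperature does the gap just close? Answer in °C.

T = 49.0 °C

Gap closes when ΔL₁ + ΔL₂ = 2.96 mm = 2.96×10⁻³ m
(α₁L₁ + α₂L₂)ΔT = g
α₁L₁ + α₂L₂ = 3.2×10⁻⁶×2.016 + 28.2×10⁻⁶×2.622 = 8.03916×10⁻⁵ m/K
ΔT = 2.96×10⁻³ / 8.03916×10⁻⁵ = 36.820 K
T = 12.2 + 36.820 = 49.020 °C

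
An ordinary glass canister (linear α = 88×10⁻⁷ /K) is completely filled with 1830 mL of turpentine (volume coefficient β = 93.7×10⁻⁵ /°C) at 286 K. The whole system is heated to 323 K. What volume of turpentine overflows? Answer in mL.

61.7 mL

The canister also expands: β_container ≈ 3α = 2.64×10⁻⁵ /K
Net overflow = V₀(β_liq − 3α_cont)ΔT
β − 3α = 9.37×10⁻⁴ − 2.64×10⁻⁵ = 9.106×10⁻⁴ /K; ΔT = 37 K
ΔV = 1830 × 9.106×10⁻⁴ × 37 = 61.7 mL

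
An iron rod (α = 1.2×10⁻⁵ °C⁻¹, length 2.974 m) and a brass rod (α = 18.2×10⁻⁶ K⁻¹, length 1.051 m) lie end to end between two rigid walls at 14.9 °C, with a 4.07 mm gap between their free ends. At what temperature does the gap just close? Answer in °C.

T = 89.1 °C

α₁L₁ = 3.5688×10⁻⁵ m/K, α₂L₂ = 1.91282×10⁻⁵ m/K → total 5.48162×10⁻⁵ m/K
ΔT = g/(α₁L₁+α₂L₂) = 4.07×10⁻³ / 5.48162×10⁻⁵ = 74.248 K
T = 14.9 + 74.248 = 89.148 °C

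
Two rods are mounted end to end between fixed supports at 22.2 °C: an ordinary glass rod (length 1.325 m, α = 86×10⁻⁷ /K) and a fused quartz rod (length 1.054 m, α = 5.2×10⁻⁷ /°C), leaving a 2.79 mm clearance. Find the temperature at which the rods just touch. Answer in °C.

Gap closes when ΔL₁ + ΔL₂ = 2.79 mm = 2.79×10⁻³ m
(α₁L₁ + α₂L₂)ΔT = g
α₁L₁ + α₂L₂ = 86×10⁻⁷×1.325 + 5.2×10⁻⁷×1.054 = 1.194308×10⁻⁵ m/K
ΔT = 2.79×10⁻³ / 1.194308×10⁻⁵ = 233.61 K
T = 22.2 + 233.61 = 255.81 °C

T = 256 °C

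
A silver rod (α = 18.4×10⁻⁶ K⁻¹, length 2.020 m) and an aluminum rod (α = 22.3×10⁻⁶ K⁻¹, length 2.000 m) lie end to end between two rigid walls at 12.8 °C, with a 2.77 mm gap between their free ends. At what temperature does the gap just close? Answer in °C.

T = 46.7 °C

Gap closes when ΔL₁ + ΔL₂ = 2.77 mm = 2.77×10⁻³ m
(α₁L₁ + α₂L₂)ΔT = g
α₁L₁ + α₂L₂ = 18.4×10⁻⁶×2.020 + 22.3×10⁻⁶×2.000 = 8.1768×10⁻⁵ m/K
ΔT = 2.77×10⁻³ / 8.1768×10⁻⁵ = 33.876 K
T = 12.8 + 33.876 = 46.676 °C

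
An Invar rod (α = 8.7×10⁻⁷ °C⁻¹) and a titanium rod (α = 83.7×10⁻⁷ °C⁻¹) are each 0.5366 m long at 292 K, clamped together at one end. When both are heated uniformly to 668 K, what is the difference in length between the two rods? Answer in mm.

1.51 mm

ΔT = 376 K
Invar: ΔL = 8.7×10⁻⁷ × 0.5366 m × 376 = 1.7553×10⁻⁴ m = 0.17553 mm
titanium: ΔL = 83.7×10⁻⁷ × 0.5366 m × 376 = 1.6887×10⁻³ m = 1.6887 mm
difference = 1.6887 − 0.17553 = 1.51317 mm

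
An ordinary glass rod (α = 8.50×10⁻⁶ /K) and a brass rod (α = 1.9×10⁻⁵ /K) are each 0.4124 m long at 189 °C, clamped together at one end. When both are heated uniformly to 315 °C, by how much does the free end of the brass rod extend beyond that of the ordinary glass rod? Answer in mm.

0.546 mm

ΔT = 126 K
ordinary glass: ΔL = 8.50×10⁻⁶ × 0.4124 m × 126 = 4.4168×10⁻⁴ m = 0.44168 mm
brass: ΔL = 1.9×10⁻⁵ × 0.4124 m × 126 = 9.8729×10⁻⁴ m = 0.98729 mm
difference = 0.98729 − 0.44168 = 0.54561 mm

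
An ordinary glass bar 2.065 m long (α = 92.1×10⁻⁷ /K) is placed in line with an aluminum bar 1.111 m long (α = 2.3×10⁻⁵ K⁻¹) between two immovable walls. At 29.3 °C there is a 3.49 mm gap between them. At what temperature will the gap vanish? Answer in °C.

T = 108 °C

α₁L₁ = 1.901865×10⁻⁵ m/K, α₂L₂ = 2.5553×10⁻⁵ m/K → total 4.457165×10⁻⁵ m/K
ΔT = g/(α₁L₁+α₂L₂) = 3.49×10⁻³ / 4.457165×10⁻⁵ = 78.30 K
T = 29.3 + 78.30 = 107.60 °C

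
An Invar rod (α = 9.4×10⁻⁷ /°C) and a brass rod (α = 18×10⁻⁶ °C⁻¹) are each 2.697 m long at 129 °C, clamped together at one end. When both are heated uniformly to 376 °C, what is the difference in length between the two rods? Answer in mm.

11.4 mm

ΔT = 247 K
Invar: ΔL = 9.4×10⁻⁷ × 2.697 m × 247 = 6.2619×10⁻⁴ m = 0.62619 mm
brass: ΔL = 18×10⁻⁶ × 2.697 m × 247 = 1.1991×10⁻² m = 11.991 mm
difference = 11.991 − 0.62619 = 11.36481 mm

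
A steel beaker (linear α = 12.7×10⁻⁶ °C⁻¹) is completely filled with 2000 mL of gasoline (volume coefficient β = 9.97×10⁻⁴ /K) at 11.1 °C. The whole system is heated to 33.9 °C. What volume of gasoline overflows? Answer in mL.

The beaker also expands: β_container ≈ 3α = 3.81×10⁻⁵ /K
Net overflow = V₀(β_liq − 3α_cont)ΔT
β − 3α = 9.97×10⁻⁴ − 3.81×10⁻⁵ = 9.589×10⁻⁴ /K; ΔT = 22.8 K
ΔV = 2000 × 9.589×10⁻⁴ × 22.8 = 43.7 mL

43.7 mL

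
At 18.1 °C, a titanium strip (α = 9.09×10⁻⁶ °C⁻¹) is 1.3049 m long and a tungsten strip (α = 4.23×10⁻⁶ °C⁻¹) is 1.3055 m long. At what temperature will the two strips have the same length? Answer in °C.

Equal length when α₁L₁ΔT − α₂L₂ΔT = L₂ − L₁ = 6.00×10⁻⁴ m
α₁L₁ = 1.1861541×10⁻⁵, α₂L₂ = 5.522265×10⁻⁶ → Δ(αL) = 6.339276×10⁻⁶ m/K
ΔT = 6.00×10⁻⁴ / 6.339276×10⁻⁶ = 94.648 K, so T = 18.1 + 94.648 = 112.748 °C

T = 112.7 °C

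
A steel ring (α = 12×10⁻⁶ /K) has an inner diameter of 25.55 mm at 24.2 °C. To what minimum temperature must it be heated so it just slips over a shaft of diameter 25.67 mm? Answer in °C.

T = 416 °C

Required Δd = 25.67 − 25.55 = 0.12 mm
Δd = αd₀ΔT ⇒ ΔT = Δd/(αd₀) = 0.12 / (12×10⁻⁶ × 25.55) = 391.39 K
T_min = 24.2 + 391.39 = 415.59 °C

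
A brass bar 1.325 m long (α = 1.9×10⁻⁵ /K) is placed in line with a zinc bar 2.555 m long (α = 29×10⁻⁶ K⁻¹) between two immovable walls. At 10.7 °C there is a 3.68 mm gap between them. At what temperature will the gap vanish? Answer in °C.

T = 47.8 °C

Gap closes when ΔL₁ + ΔL₂ = 3.68 mm = 3.68×10⁻³ m
(α₁L₁ + α₂L₂)ΔT = g
α₁L₁ + α₂L₂ = 1.9×10⁻⁵×1.325 + 29×10⁻⁶×2.555 = 9.927×10⁻⁵ m/K
ΔT = 3.68×10⁻³ / 9.927×10⁻⁵ = 37.071 K
T = 10.7 + 37.071 = 47.771 °C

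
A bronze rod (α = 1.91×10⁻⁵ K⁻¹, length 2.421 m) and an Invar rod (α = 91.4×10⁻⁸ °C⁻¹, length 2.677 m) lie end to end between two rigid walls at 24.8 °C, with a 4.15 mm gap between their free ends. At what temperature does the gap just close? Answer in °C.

Gap closes when ΔL₁ + ΔL₂ = 4.15 mm = 4.15×10⁻³ m
(α₁L₁ + α₂L₂)ΔT = g
α₁L₁ + α₂L₂ = 1.91×10⁻⁵×2.421 + 91.4×10⁻⁸×2.677 = 4.8687878×10⁻⁵ m/K
ΔT = 4.15×10⁻³ / 4.8687878×10⁻⁵ = 85.24 K
T = 24.8 + 85.24 = 110.04 °C

T = 110 °C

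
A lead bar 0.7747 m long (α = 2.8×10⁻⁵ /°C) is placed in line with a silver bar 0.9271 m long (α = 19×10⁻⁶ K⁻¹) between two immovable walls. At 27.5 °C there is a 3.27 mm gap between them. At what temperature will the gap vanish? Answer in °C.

T = 111 °C

Gap closes when ΔL₁ + ΔL₂ = 3.27 mm = 3.27×10⁻³ m
(α₁L₁ + α₂L₂)ΔT = g
α₁L₁ + α₂L₂ = 2.8×10⁻⁵×0.7747 + 19×10⁻⁶×0.9271 = 3.93065×10⁻⁵ m/K
ΔT = 3.27×10⁻³ / 3.93065×10⁻⁵ = 83.19 K
T = 27.5 + 83.19 = 110.69 °C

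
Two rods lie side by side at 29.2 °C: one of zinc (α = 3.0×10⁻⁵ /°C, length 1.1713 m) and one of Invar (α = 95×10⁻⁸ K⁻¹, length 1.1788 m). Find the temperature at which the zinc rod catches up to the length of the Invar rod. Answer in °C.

T = 249.7 °C

Equal length when α₁L₁ΔT − α₂L₂ΔT = L₂ − L₁ = 7.50×10⁻³ m
α₁L₁ = 3.5139×10⁻⁵, α₂L₂ = 1.11986×10⁻⁶ → Δ(αL) = 3.401914×10⁻⁵ m/K
ΔT = 7.50×10⁻³ / 3.401914×10⁻⁵ = 220.464 K, so T = 29.2 + 220.464 = 249.664 °C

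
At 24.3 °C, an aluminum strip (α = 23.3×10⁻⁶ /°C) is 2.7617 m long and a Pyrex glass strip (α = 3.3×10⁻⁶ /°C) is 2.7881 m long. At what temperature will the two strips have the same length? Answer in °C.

L₁(1 + α₁ΔT) = L₂(1 + α₂ΔT) ⇒ ΔT = (L₂ − L₁)/(α₁L₁ − α₂L₂)
L₂ − L₁ = 2.7881 − 2.7617 = 2.64×10⁻² m
α₁L₁ − α₂L₂ = 23.3×10⁻⁶×2.7617 − 3.3×10⁻⁶×2.7881 = 5.514688×10⁻⁵ m/K
ΔT = 2.64×10⁻² / 5.514688×10⁻⁵ = 478.722 K
T = 24.3 + 478.722 = 503.022 °C

T = 503.0 °C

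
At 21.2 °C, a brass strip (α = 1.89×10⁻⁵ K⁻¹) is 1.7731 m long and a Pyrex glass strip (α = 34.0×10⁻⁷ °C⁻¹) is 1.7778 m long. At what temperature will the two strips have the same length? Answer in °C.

T = 192.3 °C

L₁(1 + α₁ΔT) = L₂(1 + α₂ΔT) ⇒ ΔT = (L₂ − L₁)/(α₁L₁ − α₂L₂)
L₂ − L₁ = 1.7778 − 1.7731 = 4.70×10⁻³ m
α₁L₁ − α₂L₂ = 1.89×10⁻⁵×1.7731 − 34.0×10⁻⁷×1.7778 = 2.746707×10⁻⁵ m/K
ΔT = 4.70×10⁻³ / 2.746707×10⁻⁵ = 171.114 K
T = 21.2 + 171.114 = 192.314 °C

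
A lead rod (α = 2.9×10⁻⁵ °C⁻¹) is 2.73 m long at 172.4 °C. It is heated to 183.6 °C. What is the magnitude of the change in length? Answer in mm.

ΔL = 0.887 mm

|ΔT| = |183.6 − 172.4| = 11.2 K
ΔL = αL₀ΔT = (2.9×10⁻⁵)(2.73)(11.2) = 8.87×10⁻⁴ m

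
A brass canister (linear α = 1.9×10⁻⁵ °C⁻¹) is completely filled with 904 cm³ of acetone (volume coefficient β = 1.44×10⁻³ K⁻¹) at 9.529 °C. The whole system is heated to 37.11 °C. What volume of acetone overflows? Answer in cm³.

34.5 cm³

The canister also expands: β_container ≈ 3α = 5.7×10⁻⁵ /K
Net overflow = V₀(β_liq − 3α_cont)ΔT
β − 3α = 1.44×10⁻³ − 5.7×10⁻⁵ = 1.383×10⁻³ /K; ΔT = 27.581 K
ΔV = 904 × 1.383×10⁻³ × 27.581 = 34.5 cm³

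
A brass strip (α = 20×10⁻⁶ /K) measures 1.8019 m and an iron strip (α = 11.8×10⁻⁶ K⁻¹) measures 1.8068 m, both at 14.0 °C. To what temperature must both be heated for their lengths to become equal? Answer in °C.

T = 346.9 °C

Equal length when α₁L₁ΔT − α₂L₂ΔT = L₂ − L₁ = 4.90×10⁻³ m
α₁L₁ = 3.6038×10⁻⁵, α₂L₂ = 2.132024×10⁻⁵ → Δ(αL) = 1.471776×10⁻⁵ m/K
ΔT = 4.90×10⁻³ / 1.471776×10⁻⁵ = 332.931 K, so T = 14.0 + 332.931 = 346.931 °C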